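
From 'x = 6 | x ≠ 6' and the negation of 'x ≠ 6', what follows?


Disjunctive syllogism: from (P ∨ Q) and ¬P, infer Q.
One disjunct, 'x ≠ 6', is ruled out; the other must hold.

x = 6


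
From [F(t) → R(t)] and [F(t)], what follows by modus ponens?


Modus ponens: from (P → Q) and P, infer Q.
P = 'F(t)' is asserted, and P → Q holds, so Q follows.

R(t).


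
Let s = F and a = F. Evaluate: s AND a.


Conjunction is true only when both operands are true.
Substitute: s=F, a=F.
F AND F evaluates to F.

F


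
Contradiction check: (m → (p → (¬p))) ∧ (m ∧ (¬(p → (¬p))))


Truth table over {m, p}:
m | p | φ
---------
F | F | F
T | F | F
F | T | F
T | T | F
Every row is false.

Yes, it is a contradiction.


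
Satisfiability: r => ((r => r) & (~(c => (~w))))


Search for a satisfying assignment over {c, r, w}.
Try c=False, r=False, w=False: the formula evaluates to True.
A satisfying assignment exists.

Satisfiable.


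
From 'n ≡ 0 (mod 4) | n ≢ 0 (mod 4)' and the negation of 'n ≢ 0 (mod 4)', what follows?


Disjunctive syllogism: from (P ∨ Q) and ¬P, infer Q.
One disjunct, 'n ≢ 0 (mod 4)', is ruled out; the other must hold.

n ≡ 0 (mod 4)


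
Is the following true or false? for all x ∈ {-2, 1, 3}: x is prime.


Evaluate the predicate on each element: -2:F, 1:F, 3:T.
Counterexample x = -2 fails the predicate.

F


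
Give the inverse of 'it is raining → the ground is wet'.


The inverse of (P → Q) is (¬P → ¬Q). It is equivalent to the converse, not to the original.
Here P = 'it is raining' and Q = 'the ground is wet'.

If not (it is raining), then not (the ground is wet).


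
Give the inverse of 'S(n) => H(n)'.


The inverse of (P → Q) is (¬P → ¬Q). It is equivalent to the converse, not to the original.
Here P = 'S(n)' and Q = 'H(n)'.

If not (S(n)), then not (H(n)).


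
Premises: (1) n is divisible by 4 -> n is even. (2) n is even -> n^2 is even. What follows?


Hypothetical syllogism: from (P → Q) and (Q → R), infer (P → R).
Chain the two implications through the shared middle term 'n is even'.

n is divisible by 4 -> n^2 is even


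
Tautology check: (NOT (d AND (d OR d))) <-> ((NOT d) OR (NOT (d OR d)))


Build the truth table over {d}:
d | φ
-----
F | T
T | T
Every row evaluates to true.

Yes, it is a tautology.


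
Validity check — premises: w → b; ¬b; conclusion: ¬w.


This matches the form of modus tollens: the conclusion follows in every model of the premises.

Valid.


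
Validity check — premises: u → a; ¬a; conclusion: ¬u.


This matches the form of modus tollens: the conclusion follows in every model of the premises.

Valid.


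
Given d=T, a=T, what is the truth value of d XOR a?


Exclusive or is true when exactly one operand is true.
Substitute: d=T, a=T.
T XOR T evaluates to F.

F


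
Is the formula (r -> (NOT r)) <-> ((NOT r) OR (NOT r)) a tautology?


Build the truth table over {r}:
r | φ
-----
F | T
T | T
Every row evaluates to true.

Yes, it is a tautology.


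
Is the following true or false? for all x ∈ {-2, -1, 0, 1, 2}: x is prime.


Evaluate the predicate on each element: -2:F, -1:F, 0:F, 1:F, 2:T.
Counterexample x = -2 fails the predicate.

F


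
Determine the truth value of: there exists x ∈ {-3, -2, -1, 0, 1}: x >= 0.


Evaluate the predicate on each element: -3:F, -2:F, -1:F, 0:T, 1:T.
Witness x = 0 satisfies the predicate.

T


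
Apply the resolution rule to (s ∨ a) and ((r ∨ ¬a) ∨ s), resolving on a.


The clauses contain complementary literals a and ¬a.
Resolution eliminates this pair and disjoins the remaining literals (merging duplicates).

(s ∨ r)


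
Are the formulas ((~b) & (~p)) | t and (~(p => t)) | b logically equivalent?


Compare truth tables:
b | p | t | φ | ψ
-----------------
False | False | False | True | False
True | False | False | False | True
False | True | False | False | True
True | True | False | False | True
False | False | True | True | False
True | False | True | True | True
False | True | True | True | False
True | True | True | True | True
They differ at row 1 (b=False, p=False, t=False): φ=True but ψ=False.

No, they are not logically equivalent.


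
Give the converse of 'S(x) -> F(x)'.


The converse of (P → Q) is (Q → P). It is not in general equivalent to the original.
Here P = 'S(x)' and Q = 'F(x)'.

If F(x), then S(x).


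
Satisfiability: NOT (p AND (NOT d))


Search for a satisfying assignment over {d, p}.
Try d=F, p=F: the formula evaluates to T.
A satisfying assignment exists.

Satisfiable.


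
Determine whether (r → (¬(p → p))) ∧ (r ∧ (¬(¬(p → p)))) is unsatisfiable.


Truth table over {p, r}:
p | r | φ
---------
F | F | F
T | F | F
F | T | F
T | T | F
Every row is false.

Yes, it is a contradiction.


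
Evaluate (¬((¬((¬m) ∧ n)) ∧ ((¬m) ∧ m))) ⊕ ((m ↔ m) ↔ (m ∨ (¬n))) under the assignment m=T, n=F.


Substitute m=T, n=F:
… (earlier sub-steps elided)
¬((¬m) ∧ n) = T
¬m = F
(¬m) ∧ m = F ∧ T = F
(¬((¬m) ∧ n)) ∧ ((¬m) ∧ m) = T ∧ F = F
¬((¬((¬m) ∧ n)) ∧ ((¬m) ∧ m)) = T
m ↔ m = T ↔ T = T
¬n = T
m ∨ (¬n) = T ∨ T = T
(m ↔ m) ↔ (m ∨ (¬n)) = T ↔ T = T
(¬((¬((¬m) ∧ n)) ∧ ((¬m) ∧ m))) ⊕ ((m ↔ m) ↔ (m ∨ (¬n))) = T ⊕ T = F

F


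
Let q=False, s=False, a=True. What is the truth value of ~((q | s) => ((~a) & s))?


Substitute q=False, s=False, a=True:
q | s = False | False = False
~a = False
(~a) & s = False & False = False
(q | s) => ((~a) & s) = False => False = True
~((q | s) => ((~a) & s)) = False

False


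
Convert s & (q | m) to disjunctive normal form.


Step 1: Distribute ∧ over ∨: s ∧ (q ∨ m) = (s ∧ q) ∨ (s ∧ m).

(s & q) | (s & m)


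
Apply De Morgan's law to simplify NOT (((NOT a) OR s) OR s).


De Morgan: the negation of a disjunction is the conjunction of the negations.
Distribute NOT across OR, flipping it to AND, and negate each literal.

(a AND (NOT s)) AND (NOT s)


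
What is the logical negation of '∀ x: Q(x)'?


¬(∀ x: φ) = ∃ x: ¬φ, and ¬(∃ x: φ) = ∀ x: ¬φ.
Apply to the universal statement.

∃ x: ¬(Q(x))


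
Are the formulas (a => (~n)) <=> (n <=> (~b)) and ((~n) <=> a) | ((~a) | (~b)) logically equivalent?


Compare truth tables:
a | b | n | φ | ψ
-----------------
False | False | False | False | True
True | False | False | False | True
False | True | False | True | True
True | True | False | True | True
False | False | True | True | True
True | False | True | False | True
False | True | True | False | True
True | True | True | True | False
They differ at row 1 (a=False, b=False, n=False): φ=False but ψ=True.

No, they are not logically equivalent.


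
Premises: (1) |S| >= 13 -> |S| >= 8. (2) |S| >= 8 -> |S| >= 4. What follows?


Hypothetical syllogism: from (P → Q) and (Q → R), infer (P → R).
Chain the two implications through the shared middle term '|S| >= 8'.

|S| >= 13 -> |S| >= 4


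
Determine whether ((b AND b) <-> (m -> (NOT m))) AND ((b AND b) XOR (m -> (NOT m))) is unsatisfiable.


Truth table over {b, m}:
b | m | φ
---------
F | F | F
T | F | F
F | T | F
T | T | F
Every row is false.

Yes, it is a contradiction.


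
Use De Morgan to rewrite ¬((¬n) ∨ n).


De Morgan: the negation of a disjunction is the conjunction of the negations.
Distribute ¬ across ∨, flipping it to ∧, and negate each literal.

n ∧ (¬n)


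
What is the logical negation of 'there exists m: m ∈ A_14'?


¬(for all x: φ) = there exists x: ¬φ, and ¬(there exists x: φ) = for all x: ¬φ.
Apply to the existential statement.

for all m: NOT(m ∈ A_14)


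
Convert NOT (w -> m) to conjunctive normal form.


Step 1: Rewrite w → m as ¬w ∨ m.
Step 2: Negate: ¬(¬w ∨ m) = w ∧ ¬m (De Morgan + double negation).

w AND (NOT m)


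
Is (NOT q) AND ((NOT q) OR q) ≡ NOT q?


Compare truth tables:
q | φ | ψ
---------
F | T | T
T | F | F
The columns φ and ψ agree on every row.

Yes, they are logically equivalent.


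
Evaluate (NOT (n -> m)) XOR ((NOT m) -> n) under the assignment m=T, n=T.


Substitute m=T, n=T:
n -> m = T -> T = T
NOT (n -> m) = F
NOT m = F
(NOT m) -> n = F -> T = T
(NOT (n -> m)) XOR ((NOT m) -> n) = F XOR T = T

T


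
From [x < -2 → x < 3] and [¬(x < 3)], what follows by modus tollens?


Modus tollens: from (P → Q) and ¬Q, infer ¬P.
Q = 'x < 3' is denied; since P → Q, P must also fail.

Not (x < -2).


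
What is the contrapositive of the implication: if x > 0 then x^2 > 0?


The contrapositive of (P → Q) is (¬Q → ¬P); it is logically equivalent to the original.
Here P = 'x > 0' and Q = 'x^2 > 0'.

If not (x^2 > 0), then not (x > 0).


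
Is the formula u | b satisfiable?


Search for a satisfying assignment over {b, u}.
Try b=True, u=False: the formula evaluates to True.
A satisfying assignment exists.

Satisfiable.


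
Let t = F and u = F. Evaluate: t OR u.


Disjunction is false only when both operands are false.
Substitute: t=F, u=F.
F OR F evaluates to F.

F


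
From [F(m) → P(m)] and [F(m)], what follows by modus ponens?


Modus ponens: from (P → Q) and P, infer Q.
P = 'F(m)' is asserted, and P → Q holds, so Q follows.

P(m).


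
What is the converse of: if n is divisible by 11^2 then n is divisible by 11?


The converse of (P → Q) is (Q → P). It is not in general equivalent to the original.
Here P = 'n is divisible by 11^2' and Q = 'n is divisible by 11'.

If n is divisible by 11, then n is divisible by 11^2.


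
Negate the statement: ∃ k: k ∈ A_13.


¬(∀ x: φ) = ∃ x: ¬φ, and ¬(∃ x: φ) = ∀ x: ¬φ.
Apply to the existential statement.

∀ k: ¬(k ∈ A_13)


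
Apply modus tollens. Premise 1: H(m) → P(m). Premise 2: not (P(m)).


Modus tollens: from (P → Q) and ¬Q, infer ¬P.
Q = 'P(m)' is denied; since P → Q, P must also fail.

Not (H(m)).


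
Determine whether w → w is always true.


Build the truth table over {w}:
w | φ
-----
F | T
T | T
Every row evaluates to true.

Yes, it is a tautology.


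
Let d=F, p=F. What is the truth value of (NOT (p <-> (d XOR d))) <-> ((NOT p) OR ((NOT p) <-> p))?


Substitute d=F, p=F:
d XOR d = F XOR F = F
p <-> (d XOR d) = F <-> F = T
NOT (p <-> (d XOR d)) = F
NOT p = T
NOT p = T
(NOT p) <-> p = T <-> F = F
(NOT p) OR ((NOT p) <-> p) = T OR F = T
(NOT (p <-> (d XOR d))) <-> ((NOT p) OR ((NOT p) <-> p)) = F <-> T = F

F


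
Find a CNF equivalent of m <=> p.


Step 1: Rewrite m ↔ p as (m → p) ∧ (p → m).
Step 2: Rewrite each implication as a disjunction.

((~m) | p) & ((~p) | m)


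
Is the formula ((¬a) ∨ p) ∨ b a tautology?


Build the truth table over {a, b, p}:
a | b | p | φ
-------------
F | F | F | T
T | F | F | F
F | T | F | T
T | T | F | T
F | F | T | T
T | F | T | T
F | T | T | T
T | T | T | T
Counterexample at row 2: with a=T, b=F, p=F, the formula is F.

No, it is not a tautology.


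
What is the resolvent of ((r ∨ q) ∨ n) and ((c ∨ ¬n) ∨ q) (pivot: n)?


The clauses contain complementary literals n and ¬n.
Resolution eliminates this pair and disjoins the remaining literals (merging duplicates).

((q ∨ r) ∨ c)


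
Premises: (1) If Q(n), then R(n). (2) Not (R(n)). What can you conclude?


Modus tollens: from (P → Q) and ¬Q, infer ¬P.
Q = 'R(n)' is denied; since P → Q, P must also fail.

Not (Q(n)).


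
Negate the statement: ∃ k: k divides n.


¬(∀ x: φ) = ∃ x: ¬φ, and ¬(∃ x: φ) = ∀ x: ¬φ.
Apply to the existential statement.

∀ k: ¬(k divides n)


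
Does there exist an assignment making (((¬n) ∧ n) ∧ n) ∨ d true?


Search for a satisfying assignment over {d, n}.
Try d=T, n=F: the formula evaluates to T.
A satisfying assignment exists.

Satisfiable.


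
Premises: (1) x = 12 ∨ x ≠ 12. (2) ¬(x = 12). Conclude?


Disjunctive syllogism: from (P ∨ Q) and ¬P, infer Q.
One disjunct, 'x = 12', is ruled out; the other must hold.

x ≠ 12


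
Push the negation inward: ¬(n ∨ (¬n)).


De Morgan: the negation of a disjunction is the conjunction of the negations.
Distribute ¬ across ∨, flipping it to ∧, and negate each literal.

(¬n) ∧ n


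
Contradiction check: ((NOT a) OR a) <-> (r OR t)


Truth table over {a, r, t}:
a | r | t | φ
-------------
F | F | F | F
T | F | F | F
F | T | F | T
T | T | F | T
F | F | T | T
T | F | T | T
F | T | T | T
T | T | T | T
Satisfying assignment at row 3: a=F, r=T, t=F gives T.

No, it is not a contradiction.


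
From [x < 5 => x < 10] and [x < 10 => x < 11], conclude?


Hypothetical syllogism: from (P → Q) and (Q → R), infer (P → R).
Chain the two implications through the shared middle term 'x < 10'.

x < 5 => x < 11


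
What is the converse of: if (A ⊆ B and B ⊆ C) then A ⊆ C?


The converse of (P → Q) is (Q → P). It is not in general equivalent to the original.
Here P = '(A ⊆ B and B ⊆ C)' and Q = 'A ⊆ C'.

If A ⊆ C, then (A ⊆ B and B ⊆ C).


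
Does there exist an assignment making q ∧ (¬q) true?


Check all 2 assignments over {q}:
q | φ
-----
F | F
T | F
No assignment makes the formula true.

Unsatisfiable.


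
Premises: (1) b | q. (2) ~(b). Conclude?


Disjunctive syllogism: from (P ∨ Q) and ¬P, infer Q.
One disjunct, 'b', is ruled out; the other must hold.

q


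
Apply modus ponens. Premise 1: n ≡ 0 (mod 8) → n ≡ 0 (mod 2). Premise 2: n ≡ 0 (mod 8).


Modus ponens: from (P → Q) and P, infer Q.
P = 'n ≡ 0 (mod 8)' is asserted, and P → Q holds, so Q follows.

n ≡ 0 (mod 2).


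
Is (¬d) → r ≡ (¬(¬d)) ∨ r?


Compare truth tables:
d | r | φ | ψ
-------------
F | F | F | F
T | F | T | T
F | T | T | T
T | T | T | T
The columns φ and ψ agree on every row.

Yes, they are logically equivalent.


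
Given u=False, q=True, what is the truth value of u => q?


Implication is false only when antecedent is true and consequent is false.
Substitute: u=False, q=True.
False => True evaluates to True.

True


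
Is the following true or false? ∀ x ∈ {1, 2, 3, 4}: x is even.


Evaluate the predicate on each element: 1:F, 2:T, 3:F, 4:T.
Counterexample x = 1 fails the predicate.

F


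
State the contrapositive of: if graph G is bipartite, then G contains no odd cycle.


The contrapositive of (P → Q) is (¬Q → ¬P); it is logically equivalent to the original.
Here P = 'graph G is bipartite' and Q = 'G contains no odd cycle'.

If not (G contains no odd cycle), then not (graph G is bipartite).


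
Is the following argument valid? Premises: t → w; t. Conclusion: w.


This matches the form of modus ponens: the conclusion follows in every model of the premises.

Valid.


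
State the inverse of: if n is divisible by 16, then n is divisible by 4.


The inverse of (P → Q) is (¬P → ¬Q). It is equivalent to the converse, not to the original.
Here P = 'n is divisible by 16' and Q = 'n is divisible by 4'.

If not (n is divisible by 16), then not (n is divisible by 4).


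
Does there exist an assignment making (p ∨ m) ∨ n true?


Search for a satisfying assignment over {m, n, p}.
Try m=T, n=F, p=F: the formula evaluates to T.
A satisfying assignment exists.

Satisfiable.


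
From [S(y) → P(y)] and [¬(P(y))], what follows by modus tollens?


Modus tollens: from (P → Q) and ¬Q, infer ¬P.
Q = 'P(y)' is denied; since P → Q, P must also fail.

Not (S(y)).


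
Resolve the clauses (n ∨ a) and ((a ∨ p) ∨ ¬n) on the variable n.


The clauses contain complementary literals n and ¬n.
Resolution eliminates this pair and disjoins the remaining literals (merging duplicates).

(a ∨ p)


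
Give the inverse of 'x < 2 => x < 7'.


The inverse of (P → Q) is (¬P → ¬Q). It is equivalent to the converse, not to the original.
Here P = 'x < 2' and Q = 'x < 7'.

If not (x < 2), then not (x < 7).


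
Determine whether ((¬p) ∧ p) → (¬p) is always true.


Build the truth table over {p}:
p | φ
-----
F | T
T | T
Every row evaluates to true.

Yes, it is a tautology.


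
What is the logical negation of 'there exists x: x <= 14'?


¬(for all x: φ) = there exists x: ¬φ, and ¬(there exists x: φ) = for all x: ¬φ.
Apply to the existential statement.

for all x: NOT(x <= 14)


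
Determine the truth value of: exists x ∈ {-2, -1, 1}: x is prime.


Evaluate the predicate on each element: -2:False, -1:False, 1:False.
No element satisfies the predicate.

False


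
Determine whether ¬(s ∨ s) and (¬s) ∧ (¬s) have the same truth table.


Compare truth tables:
s | φ | ψ
---------
F | T | T
T | F | F
The columns φ and ψ agree on every row.

Yes, they are logically equivalent.


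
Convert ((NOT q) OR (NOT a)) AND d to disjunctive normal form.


Step 1: Distribute ∧ over ∨: ((¬q) ∨ (¬a)) ∧ d = ((¬q) ∧ d) ∨ ((¬a) ∧ d).

((NOT q) AND d) OR ((NOT a) AND d)


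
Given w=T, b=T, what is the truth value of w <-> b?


Biconditional is true when both operands have the same truth value.
Substitute: w=T, b=T.
T <-> T evaluates to T.

T


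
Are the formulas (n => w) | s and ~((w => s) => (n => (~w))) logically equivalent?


Compare truth tables:
n | s | w | φ | ψ
-----------------
False | False | False | True | False
True | False | False | False | False
False | True | False | True | False
True | True | False | True | False
False | False | True | True | False
True | False | True | True | False
False | True | True | True | False
True | True | True | True | True
They differ at row 1 (n=False, s=False, w=False): φ=True but ψ=False.

No, they are not logically equivalent.


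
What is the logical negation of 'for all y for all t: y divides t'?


Negation flips each quantifier (∀↔∃) and negates the inner predicate.
¬(for all y for all t: φ) = there exists y there exists t: ¬φ.

there exists y there exists t: NOT(y divides t)


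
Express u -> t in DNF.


Step 1: Rewrite u → t as ¬u ∨ t.

(NOT u) OR t


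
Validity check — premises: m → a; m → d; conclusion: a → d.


This is (no valid rule). There exist truth assignments where the premises are all true but the conclusion is false.

Invalid.


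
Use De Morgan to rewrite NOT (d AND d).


De Morgan: the negation of a conjunction is the disjunction of the negations.
Distribute NOT across AND, flipping it to OR, and negate each literal.

(NOT d) OR (NOT d)


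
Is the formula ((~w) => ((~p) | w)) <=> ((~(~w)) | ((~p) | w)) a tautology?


Build the truth table over {p, w}:
p | w | φ
---------
False | False | True
True | False | True
False | True | True
True | True | True
Every row evaluates to true.

Yes, it is a tautology.


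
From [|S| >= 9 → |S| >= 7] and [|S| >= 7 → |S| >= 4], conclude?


Hypothetical syllogism: from (P → Q) and (Q → R), infer (P → R).
Chain the two implications through the shared middle term '|S| >= 7'.

|S| >= 9 → |S| >= 4


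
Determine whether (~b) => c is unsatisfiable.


Truth table over {b, c}:
b | c | φ
---------
False | False | False
True | False | True
False | True | True
True | True | True
Satisfying assignment at row 2: b=True, c=False gives True.

No, it is not a contradiction.


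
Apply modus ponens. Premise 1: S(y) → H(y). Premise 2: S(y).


Modus ponens: from (P → Q) and P, infer Q.
P = 'S(y)' is asserted, and P → Q holds, so Q follows.

H(y).


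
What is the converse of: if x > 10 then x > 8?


The converse of (P → Q) is (Q → P). It is not in general equivalent to the original.
Here P = 'x > 10' and Q = 'x > 8'.

If x > 8, then x > 10.


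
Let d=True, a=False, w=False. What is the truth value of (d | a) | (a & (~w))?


Substitute d=True, a=False, w=False:
d | a = True | False = True
~w = True
a & (~w) = False & True = False
(d | a) | (a & (~w)) = True | False = True

True


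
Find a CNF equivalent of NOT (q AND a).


Step 1: Apply De Morgan: ¬(q ∧ a) = ¬q ∨ ¬a.

(NOT q) OR (NOT a)


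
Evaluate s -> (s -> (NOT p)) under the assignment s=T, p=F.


Substitute s=T, p=F:
NOT p = T
s -> (NOT p) = T -> T = T
s -> (s -> (NOT p)) = T -> T = T

T


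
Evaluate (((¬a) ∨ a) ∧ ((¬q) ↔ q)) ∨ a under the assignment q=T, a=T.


Substitute q=T, a=T:
¬a = F
(¬a) ∨ a = F ∨ T = T
¬q = F
(¬q) ↔ q = F ↔ T = F
((¬a) ∨ a) ∧ ((¬q) ↔ q) = T ∧ F = F
(((¬a) ∨ a) ∧ ((¬q) ↔ q)) ∨ a = F ∨ T = T

T


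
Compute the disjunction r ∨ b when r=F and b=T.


Disjunction is false only when both operands are false.
Substitute: r=F, b=T.
F ∨ T evaluates to T.

T


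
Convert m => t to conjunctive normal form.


Step 1: Rewrite m → t as ¬m ∨ t.

(~m) | t


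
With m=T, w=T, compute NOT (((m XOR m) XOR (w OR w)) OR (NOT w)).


Substitute m=T, w=T:
m XOR m = T XOR T = F
w OR w = T OR T = T
(m XOR m) XOR (w OR w) = F XOR T = T
NOT w = F
((m XOR m) XOR (w OR w)) OR (NOT w) = T OR F = T
NOT (((m XOR m) XOR (w OR w)) OR (NOT w)) = F

F


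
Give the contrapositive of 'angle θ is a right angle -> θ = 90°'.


The contrapositive of (P → Q) is (¬Q → ¬P); it is logically equivalent to the original.
Here P = 'angle θ is a right angle' and Q = 'θ = 90°'.

If not (θ = 90°), then not (angle θ is a right angle).


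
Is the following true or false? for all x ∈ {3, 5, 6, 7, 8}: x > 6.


Evaluate the predicate on each element: 3:F, 5:F, 6:F, 7:T, 8:T.
Counterexample x = 3 fails the predicate.

F


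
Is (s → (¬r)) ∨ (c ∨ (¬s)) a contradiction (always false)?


Truth table over {c, r, s}:
c | r | s | φ
-------------
F | F | F | T
T | F | F | T
F | T | F | T
T | T | F | T
F | F | T | T
T | F | T | T
F | T | T | F
T | T | T | T
Satisfying assignment at row 1: c=F, r=F, s=F gives T.

No, it is not a contradiction.


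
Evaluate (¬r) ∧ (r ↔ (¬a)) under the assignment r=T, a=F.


Substitute r=T, a=F:
¬r = F
¬a = T
r ↔ (¬a) = T ↔ T = T
(¬r) ∧ (r ↔ (¬a)) = F ∧ T = F

F


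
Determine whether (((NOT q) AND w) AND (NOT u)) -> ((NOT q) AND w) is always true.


Build the truth table over {q, u, w}:
q | u | w | φ
-------------
F | F | F | T
T | F | F | T
F | T | F | T
T | T | F | T
F | F | T | T
T | F | T | T
F | T | T | T
T | T | T | T
Every row evaluates to true.

Yes, it is a tautology.


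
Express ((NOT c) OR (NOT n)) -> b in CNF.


Step 1: Rewrite as ¬((¬c) ∨ (¬n)) ∨ b = (¬(¬c) ∧ ¬(¬n)) ∨ b.
Step 2: Distribute ∨ over ∧.
Step 3: Eliminate any double negations (¬¬X = X).

(c OR b) AND (n OR b)


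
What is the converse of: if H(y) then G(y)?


The converse of (P → Q) is (Q → P). It is not in general equivalent to the original.
Here P = 'H(y)' and Q = 'G(y)'.

If G(y), then H(y).


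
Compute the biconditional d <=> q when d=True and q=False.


Biconditional is true when both operands have the same truth value.
Substitute: d=True, q=False.
True <=> False evaluates to False.

False


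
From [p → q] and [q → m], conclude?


Hypothetical syllogism: from (P → Q) and (Q → R), infer (P → R).
Chain the two implications through the shared middle term 'q'.

p → m


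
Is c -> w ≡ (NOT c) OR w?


Compare truth tables:
c | w | φ | ψ
-------------
F | F | T | T
T | F | F | F
F | T | T | T
T | T | T | T
The columns φ and ψ agree on every row.

Yes, they are logically equivalent.


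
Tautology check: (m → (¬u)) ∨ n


Build the truth table over {m, n, u}:
m | n | u | φ
-------------
F | F | F | T
T | F | F | T
F | T | F | T
T | T | F | T
F | F | T | T
T | F | T | F
F | T | T | T
T | T | T | T
Counterexample at row 6: with m=T, n=F, u=T, the formula is F.

No, it is not a tautology.


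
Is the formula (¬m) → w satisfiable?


Search for a satisfying assignment over {m, w}.
Try m=T, w=F: the formula evaluates to T.
A satisfying assignment exists.

Satisfiable.


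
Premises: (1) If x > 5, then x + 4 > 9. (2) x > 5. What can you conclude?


Modus ponens: from (P → Q) and P, infer Q.
P = 'x > 5' is asserted, and P → Q holds, so Q follows.

x + 4 > 9.


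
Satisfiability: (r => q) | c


Search for a satisfying assignment over {c, q, r}.
Try c=False, q=False, r=False: the formula evaluates to True.
A satisfying assignment exists.

Satisfiable.


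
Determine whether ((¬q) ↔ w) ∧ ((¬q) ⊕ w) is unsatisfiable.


Truth table over {q, w}:
q | w | φ
---------
F | F | F
T | F | F
F | T | F
T | T | F
Every row is false.

Yes, it is a contradiction.


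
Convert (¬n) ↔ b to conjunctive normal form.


Step 1: Rewrite (¬n) ↔ b as ((¬n) → b) ∧ (b → (¬n)).
Step 2: Rewrite each implication as a disjunction.
Step 3: Eliminate any double negations (¬¬X = X).

(n ∨ b) ∧ ((¬b) ∨ (¬n))


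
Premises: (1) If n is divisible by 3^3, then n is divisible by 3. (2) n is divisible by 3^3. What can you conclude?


Modus ponens: from (P → Q) and P, infer Q.
P = 'n is divisible by 3^3' is asserted, and P → Q holds, so Q follows.

n is divisible by 3.


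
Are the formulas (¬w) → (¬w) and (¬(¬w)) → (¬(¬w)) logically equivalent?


Compare truth tables:
w | φ | ψ
---------
F | T | T
T | T | T
The columns φ and ψ agree on every row.

Yes, they are logically equivalent.


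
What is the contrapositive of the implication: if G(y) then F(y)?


The contrapositive of (P → Q) is (¬Q → ¬P); it is logically equivalent to the original.
Here P = 'G(y)' and Q = 'F(y)'.

If not (F(y)), then not (G(y)).


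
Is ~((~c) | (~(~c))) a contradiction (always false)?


Truth table over {c}:
c | φ
-----
False | False
True | False
Every row is false.

Yes, it is a contradiction.


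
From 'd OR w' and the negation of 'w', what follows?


Disjunctive syllogism: from (P ∨ Q) and ¬P, infer Q.
One disjunct, 'w', is ruled out; the other must hold.

d


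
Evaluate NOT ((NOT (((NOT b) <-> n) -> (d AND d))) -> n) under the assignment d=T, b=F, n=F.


Substitute d=T, b=F, n=F:
NOT b = T
(NOT b) <-> n = T <-> F = F
d AND d = T AND T = T
((NOT b) <-> n) -> (d AND d) = F -> T = T
NOT (((NOT b) <-> n) -> (d AND d)) = F
(NOT (((NOT b) <-> n) -> (d AND d))) -> n = F -> F = T
NOT ((NOT (((NOT b) <-> n) -> (d AND d))) -> n) = F

F


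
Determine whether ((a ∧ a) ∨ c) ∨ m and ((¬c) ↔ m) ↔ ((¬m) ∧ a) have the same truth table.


Compare truth tables:
a | c | m | φ | ψ
-----------------
F | F | F | F | T
T | F | F | T | F
F | T | F | T | F
T | T | F | T | T
F | F | T | T | F
T | F | T | T | F
F | T | T | T | T
T | T | T | T | T
They differ at row 1 (a=F, c=F, m=F): φ=F but ψ=T.

No, they are not logically equivalent.


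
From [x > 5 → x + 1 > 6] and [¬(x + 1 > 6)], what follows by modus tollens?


Modus tollens: from (P → Q) and ¬Q, infer ¬P.
Q = 'x + 1 > 6' is denied; since P → Q, P must also fail.

Not (x > 5).


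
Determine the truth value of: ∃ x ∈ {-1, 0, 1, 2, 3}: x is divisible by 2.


Evaluate the predicate on each element: -1:F, 0:T, 1:F, 2:T, 3:F.
Witness x = 0 satisfies the predicate.

T


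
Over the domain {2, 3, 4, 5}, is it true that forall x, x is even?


Evaluate the predicate on each element: 2:True, 3:False, 4:True, 5:False.
Counterexample x = 3 fails the predicate.

False


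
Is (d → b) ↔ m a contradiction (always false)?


Truth table over {b, d, m}:
b | d | m | φ
-------------
F | F | F | F
T | F | F | F
F | T | F | T
T | T | F | F
F | F | T | T
T | F | T | T
F | T | T | F
T | T | T | T
Satisfying assignment at row 3: b=F, d=T, m=F gives T.

No, it is not a contradiction.


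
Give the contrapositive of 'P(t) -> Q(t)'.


The contrapositive of (P → Q) is (¬Q → ¬P); it is logically equivalent to the original.
Here P = 'P(t)' and Q = 'Q(t)'.

If not (Q(t)), then not (P(t)).


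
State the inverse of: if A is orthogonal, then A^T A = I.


The inverse of (P → Q) is (¬P → ¬Q). It is equivalent to the converse, not to the original.
Here P = 'A is orthogonal' and Q = 'A^T A = I'.

If not (A is orthogonal), then not (A^T A = I).


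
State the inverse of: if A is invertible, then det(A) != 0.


The inverse of (P → Q) is (¬P → ¬Q). It is equivalent to the converse, not to the original.
Here P = 'A is invertible' and Q = 'det(A) != 0'.

If not (A is invertible), then not (det(A) != 0).


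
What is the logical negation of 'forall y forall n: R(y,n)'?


Negation flips each quantifier (∀↔∃) and negates the inner predicate.
¬(forall y forall n: φ) = exists y exists n: ¬φ.

exists y exists n: ~(R(y,n))


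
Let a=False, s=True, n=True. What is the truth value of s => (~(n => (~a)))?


Substitute a=False, s=True, n=True:
~a = True
n => (~a) = True => True = True
~(n => (~a)) = False
s => (~(n => (~a))) = True => False = False

False


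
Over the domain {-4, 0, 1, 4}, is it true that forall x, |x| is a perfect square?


Evaluate the predicate on each element: -4:True, 0:True, 1:True, 4:True.
Every element satisfies the predicate.

True


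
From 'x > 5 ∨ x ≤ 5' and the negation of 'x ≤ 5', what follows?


Disjunctive syllogism: from (P ∨ Q) and ¬P, infer Q.
One disjunct, 'x ≤ 5', is ruled out; the other must hold.

x > 5


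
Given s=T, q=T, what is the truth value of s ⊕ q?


Exclusive or is true when exactly one operand is true.
Substitute: s=T, q=T.
T ⊕ T evaluates to F.

F


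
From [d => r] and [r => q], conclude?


Hypothetical syllogism: from (P → Q) and (Q → R), infer (P → R).
Chain the two implications through the shared middle term 'r'.

d => q


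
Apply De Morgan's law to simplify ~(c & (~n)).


De Morgan: the negation of a conjunction is the disjunction of the negations.
Distribute ~ across &, flipping it to |, and negate each literal.

(~c) | n


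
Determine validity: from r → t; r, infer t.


This matches the form of modus ponens: the conclusion follows in every model of the premises.

Valid.


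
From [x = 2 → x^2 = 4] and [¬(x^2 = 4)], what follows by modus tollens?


Modus tollens: from (P → Q) and ¬Q, infer ¬P.
Q = 'x^2 = 4' is denied; since P → Q, P must also fail.

Not (x = 2).


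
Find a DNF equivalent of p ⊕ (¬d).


Step 1: p ⊕ (¬d) is true exactly when they disagree: (p ∧ ¬(¬d)) ∨ (¬p ∧ (¬d)).
Step 2: Eliminate any double negations (¬¬X = X).

(p ∧ d) ∨ ((¬p) ∧ (¬d))


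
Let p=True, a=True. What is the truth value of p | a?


Substitute p=True, a=True:
p | a = True | True = True

True


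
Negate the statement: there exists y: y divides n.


¬(for all x: φ) = there exists x: ¬φ, and ¬(there exists x: φ) = for all x: ¬φ.
Apply to the existential statement.

for all y: NOT(y divides n)


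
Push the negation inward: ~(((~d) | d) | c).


De Morgan: the negation of a disjunction is the conjunction of the negations.
Distribute ~ across |, flipping it to &, and negate each literal.

(d & (~d)) & (~c)


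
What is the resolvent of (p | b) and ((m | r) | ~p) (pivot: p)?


The clauses contain complementary literals p and ~p.
Resolution eliminates this pair and disjoins the remaining literals (merging duplicates).

((b | m) | r)


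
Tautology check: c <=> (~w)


Build the truth table over {c, w}:
c | w | φ
---------
False | False | False
True | False | True
False | True | True
True | True | False
Counterexample at row 1: with c=False, w=False, the formula is False.

No, it is not a tautology.


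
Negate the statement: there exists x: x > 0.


¬(for all x: φ) = there exists x: ¬φ, and ¬(there exists x: φ) = for all x: ¬φ.
Apply to the existential statement.

for all x: NOT(x > 0)


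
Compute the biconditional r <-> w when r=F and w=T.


Biconditional is true when both operands have the same truth value.
Substitute: r=F, w=T.
F <-> T evaluates to F.

F


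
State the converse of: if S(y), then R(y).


The converse of (P → Q) is (Q → P). It is not in general equivalent to the original.
Here P = 'S(y)' and Q = 'R(y)'.

If R(y), then S(y).


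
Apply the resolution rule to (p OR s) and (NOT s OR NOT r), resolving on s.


The clauses contain complementary literals s and NOTs.
Resolution eliminates this pair and disjoins the remaining literals (merging duplicates).

(p OR NOT r)


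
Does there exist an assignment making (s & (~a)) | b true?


Search for a satisfying assignment over {a, b, s}.
Try a=False, b=True, s=False: the formula evaluates to True.
A satisfying assignment exists.

Satisfiable.


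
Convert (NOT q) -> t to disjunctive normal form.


Step 1: Rewrite (¬q) → t as ¬(¬q) ∨ t.
Step 2: Eliminate any double negations (¬¬X = X).

q OR t


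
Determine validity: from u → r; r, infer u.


This is affirming the consequent (fallacy). There exist truth assignments where the premises are all true but the conclusion is false.

Invalid.


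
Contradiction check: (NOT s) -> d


Truth table over {d, s}:
d | s | φ
---------
F | F | F
T | F | T
F | T | T
T | T | T
Satisfying assignment at row 2: d=T, s=F gives T.

No, it is not a contradiction.


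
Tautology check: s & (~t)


Build the truth table over {s, t}:
s | t | φ
---------
False | False | False
True | False | True
False | True | False
True | True | False
Counterexample at row 1: with s=False, t=False, the formula is False.

No, it is not a tautology.


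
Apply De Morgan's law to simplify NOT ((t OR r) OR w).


De Morgan: the negation of a disjunction is the conjunction of the negations.
Distribute NOT across OR, flipping it to AND, and negate each literal.

((NOT t) AND (NOT r)) AND (NOT w)


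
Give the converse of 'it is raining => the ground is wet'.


The converse of (P → Q) is (Q → P). It is not in general equivalent to the original.
Here P = 'it is raining' and Q = 'the ground is wet'.

If the ground is wet, then it is raining.


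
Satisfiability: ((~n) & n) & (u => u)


Check all 4 assignments over {n, u}:
n | u | φ
---------
False | False | False
True | False | False
False | True | False
True | True | False
No assignment makes the formula true.

Unsatisfiable.


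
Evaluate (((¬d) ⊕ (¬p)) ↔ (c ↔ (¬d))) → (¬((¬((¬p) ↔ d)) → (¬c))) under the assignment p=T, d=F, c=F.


Substitute p=T, d=F, c=F:
… (earlier sub-steps elided)
¬d = T
c ↔ (¬d) = F ↔ T = F
((¬d) ⊕ (¬p)) ↔ (c ↔ (¬d)) = T ↔ F = F
¬p = F
(¬p) ↔ d = F ↔ F = T
¬((¬p) ↔ d) = F
¬c = T
(¬((¬p) ↔ d)) → (¬c) = F → T = T
¬((¬((¬p) ↔ d)) → (¬c)) = F
(((¬d) ⊕ (¬p)) ↔ (c ↔ (¬d))) → (¬((¬((¬p) ↔ d)) → (¬c))) = F → F = T

T


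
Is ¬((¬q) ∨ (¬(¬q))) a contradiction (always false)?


Truth table over {q}:
q | φ
-----
F | F
T | F
Every row is false.

Yes, it is a contradiction.


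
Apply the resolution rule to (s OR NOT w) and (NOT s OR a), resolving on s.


The clauses contain complementary literals s and NOTs.
Resolution eliminates this pair and disjoins the remaining literals (merging duplicates).

(NOT w OR a)


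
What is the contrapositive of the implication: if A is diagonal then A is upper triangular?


The contrapositive of (P → Q) is (¬Q → ¬P); it is logically equivalent to the original.
Here P = 'A is diagonal' and Q = 'A is upper triangular'.

If not (A is upper triangular), then not (A is diagonal).


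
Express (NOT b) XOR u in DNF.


Step 1: (¬b) ⊕ u is true exactly when they disagree: ((¬b) ∧ ¬u) ∨ (¬(¬b) ∧ u).
Step 2: Eliminate any double negations (¬¬X = X).

((NOT b) AND (NOT u)) OR (b AND u)


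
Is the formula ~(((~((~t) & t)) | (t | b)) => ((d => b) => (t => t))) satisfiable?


Check all 8 assignments over {b, d, t}:
b | d | t | φ
-------------
False | False | False | False
True | False | False | False
False | True | False | False
True | True | False | False
False | False | True | False
True | False | True | False
False | True | True | False
True | True | True | False
No assignment makes the formula true.

Unsatisfiable.


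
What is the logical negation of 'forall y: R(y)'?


¬(forall x: φ) = exists x: ¬φ, and ¬(exists x: φ) = forall x: ¬φ.
Apply to the universal statement.

exists y: ~(R(y))


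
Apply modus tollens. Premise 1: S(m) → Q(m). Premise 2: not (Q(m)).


Modus tollens: from (P → Q) and ¬Q, infer ¬P.
Q = 'Q(m)' is denied; since P → Q, P must also fail.

Not (S(m)).


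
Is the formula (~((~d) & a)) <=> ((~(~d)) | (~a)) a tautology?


Build the truth table over {a, d}:
a | d | φ
---------
False | False | True
True | False | True
False | True | True
True | True | True
Every row evaluates to true.

Yes, it is a tautology.


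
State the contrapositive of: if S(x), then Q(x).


The contrapositive of (P → Q) is (¬Q → ¬P); it is logically equivalent to the original.
Here P = 'S(x)' and Q = 'Q(x)'.

If not (Q(x)), then not (S(x)).


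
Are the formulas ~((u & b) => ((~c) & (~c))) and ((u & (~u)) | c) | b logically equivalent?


Compare truth tables:
b | c | u | φ | ψ
-----------------
False | False | False | False | False
True | False | False | False | True
False | True | False | False | True
True | True | False | False | True
False | False | True | False | False
True | False | True | False | True
False | True | True | False | True
True | True | True | True | True
They differ at row 2 (b=True, c=False, u=False): φ=False but ψ=True.

No, they are not logically equivalent.


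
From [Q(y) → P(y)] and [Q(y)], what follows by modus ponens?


Modus ponens: from (P → Q) and P, infer Q.
P = 'Q(y)' is asserted, and P → Q holds, so Q follows.

P(y).


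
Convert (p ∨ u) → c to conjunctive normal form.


Step 1: Rewrite as ¬(p ∨ u) ∨ c = (¬p ∧ ¬u) ∨ c.
Step 2: Distribute ∨ over ∧.

((¬p) ∨ c) ∧ ((¬u) ∨ c)


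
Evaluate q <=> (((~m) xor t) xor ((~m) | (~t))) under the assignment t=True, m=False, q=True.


Substitute t=True, m=False, q=True:
~m = True
(~m) xor t = True xor True = False
~m = True
~t = False
(~m) | (~t) = True | False = True
((~m) xor t) xor ((~m) | (~t)) = False xor True = True
q <=> (((~m) xor t) xor ((~m) | (~t))) = True <=> True = True

True


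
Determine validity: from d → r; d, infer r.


This matches the form of modus ponens: the conclusion follows in every model of the premises.

Valid.


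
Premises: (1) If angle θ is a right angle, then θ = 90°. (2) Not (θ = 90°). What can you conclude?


Modus tollens: from (P → Q) and ¬Q, infer ¬P.
Q = 'θ = 90°' is denied; since P → Q, P must also fail.

Not (angle θ is a right angle).


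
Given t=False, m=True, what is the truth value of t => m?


Implication is false only when antecedent is true and consequent is false.
Substitute: t=False, m=True.
False => True evaluates to True.

True


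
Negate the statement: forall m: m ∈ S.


¬(forall x: φ) = exists x: ¬φ, and ¬(exists x: φ) = forall x: ¬φ.
Apply to the universal statement.

exists m: ~(m ∈ S)


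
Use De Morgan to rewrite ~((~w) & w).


De Morgan: the negation of a conjunction is the disjunction of the negations.
Distribute ~ across &, flipping it to |, and negate each literal.

w | (~w)


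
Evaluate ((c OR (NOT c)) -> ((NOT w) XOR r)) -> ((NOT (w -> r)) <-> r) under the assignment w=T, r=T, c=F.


Substitute w=T, r=T, c=F:
NOT c = T
c OR (NOT c) = F OR T = T
NOT w = F
(NOT w) XOR r = F XOR T = T
(c OR (NOT c)) -> ((NOT w) XOR r) = T -> T = T
w -> r = T -> T = T
NOT (w -> r) = F
(NOT (w -> r)) <-> r = F <-> T = F
((c OR (NOT c)) -> ((NOT w) XOR r)) -> ((NOT (w -> r)) <-> r) = T -> F = F

F
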